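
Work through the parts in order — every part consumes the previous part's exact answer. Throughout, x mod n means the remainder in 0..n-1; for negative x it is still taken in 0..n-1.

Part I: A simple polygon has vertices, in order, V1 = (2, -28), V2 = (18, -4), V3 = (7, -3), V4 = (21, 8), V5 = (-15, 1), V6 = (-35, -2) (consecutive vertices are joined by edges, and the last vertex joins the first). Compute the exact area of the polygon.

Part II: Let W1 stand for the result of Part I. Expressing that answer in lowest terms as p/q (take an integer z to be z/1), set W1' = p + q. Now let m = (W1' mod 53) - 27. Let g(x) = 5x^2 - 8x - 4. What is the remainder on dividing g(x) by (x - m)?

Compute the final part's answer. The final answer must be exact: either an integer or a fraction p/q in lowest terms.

81

Part I: cross terms: (2*-4 - 18*-28)=496, (18*-3 - 7*-4)=-26, (7*8 - 21*-3)=119, (21*1 - -15*8)=141, (-15*-2 - -35*1)=65, (-35*-28 - 2*-2)=984; twice the area = |1779| = 1779; area = 1779/2; answer 1779/2
Part II: W1 = 1779/2; threaded value p + q = 1781; m = 5; remainder = value at the root: 5*(5)^2 - 8*(5)^1 - 4 = (125) + (-40) + (-4) = 81; answer 81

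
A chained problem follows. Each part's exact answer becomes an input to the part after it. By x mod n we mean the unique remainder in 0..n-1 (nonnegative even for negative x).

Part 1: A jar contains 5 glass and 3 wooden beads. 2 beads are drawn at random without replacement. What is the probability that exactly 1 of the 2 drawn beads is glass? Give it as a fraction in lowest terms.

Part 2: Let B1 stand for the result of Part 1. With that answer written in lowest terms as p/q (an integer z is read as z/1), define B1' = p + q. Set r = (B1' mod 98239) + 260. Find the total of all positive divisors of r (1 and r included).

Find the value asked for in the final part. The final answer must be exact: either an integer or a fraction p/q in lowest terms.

408

Part 1: total draws C(8,2) = 28; favorable C(5,1)*C(3,1) = 15; P = 15/28; answer 15/28
Part 2: B1 = 15/28; threaded value p + q = 43; r = 303; 303 = 3 * 101; sigma = (1 + 3) * (1 + 101) = 4 * 102 = 408; answer 408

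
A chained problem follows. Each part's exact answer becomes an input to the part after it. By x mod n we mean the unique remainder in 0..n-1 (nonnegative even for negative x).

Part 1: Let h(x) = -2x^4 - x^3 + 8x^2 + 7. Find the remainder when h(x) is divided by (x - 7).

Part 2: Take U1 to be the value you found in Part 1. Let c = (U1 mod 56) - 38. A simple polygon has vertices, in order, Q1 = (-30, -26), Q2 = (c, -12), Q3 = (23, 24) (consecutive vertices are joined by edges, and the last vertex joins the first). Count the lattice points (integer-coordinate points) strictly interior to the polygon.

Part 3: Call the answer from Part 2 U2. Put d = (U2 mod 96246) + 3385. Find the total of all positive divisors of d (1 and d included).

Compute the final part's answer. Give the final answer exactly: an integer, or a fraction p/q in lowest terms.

4992

Part 1: remainder = value at the root: -2*(7)^4 - 1*(7)^3 + 8*(7)^2 + 7 = (-4802) + (-343) + (392) + (7) = -4746; answer -4746
Part 2: U1 = -4746; c = -24; cross terms: (-30*-12 - -24*-26)=-264, (-24*24 - 23*-12)=-300, (23*-26 - -30*24)=122; twice the area = |-442| = 442; area = 221; boundary points = 2 + 1 + 1 = 4; strictly interior points = area - boundary/2 + 1 = 220; answer 220
Part 3: U2 = 220; d = 3605; 3605 = 5 * 7 * 103; sigma = (1 + 5) * (1 + 7) * (1 + 103) = 6 * 8 * 104 = 4992; answer 4992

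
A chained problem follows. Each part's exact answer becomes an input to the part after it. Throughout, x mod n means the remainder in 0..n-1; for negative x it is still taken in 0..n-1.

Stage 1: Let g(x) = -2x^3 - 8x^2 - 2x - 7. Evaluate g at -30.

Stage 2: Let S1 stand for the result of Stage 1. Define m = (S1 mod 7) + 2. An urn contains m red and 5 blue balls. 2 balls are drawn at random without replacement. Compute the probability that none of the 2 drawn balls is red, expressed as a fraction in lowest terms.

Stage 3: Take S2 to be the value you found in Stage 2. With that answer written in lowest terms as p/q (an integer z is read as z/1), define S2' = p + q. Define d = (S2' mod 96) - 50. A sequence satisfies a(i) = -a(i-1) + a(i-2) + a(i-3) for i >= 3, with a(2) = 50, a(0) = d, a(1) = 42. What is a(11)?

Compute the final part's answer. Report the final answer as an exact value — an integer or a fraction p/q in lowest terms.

-343

Stage 1: -2*(-30)^3 - 8*(-30)^2 - 2*(-30)^1 - 7 = (54000) + (-7200) + (60) + (-7) = 46853; answer 46853
Stage 2: S1 = 46853; m = 4; total draws C(9,2) = 36; favorable C(5,2) = 10; P = 5/18; answer 5/18
Stage 3: S2 = 5/18; threaded value p + q = 23; d = -27; a(3) = -1*(50) + 1*(42) + 1*(-27) = -35; iterating: a(3)=-35, a(4)=127, a(5)=-112, a(6)=204, a(7)=-189, a(8)=281, a(9)=-266, a(10)=358, a(11)=-343; answer -343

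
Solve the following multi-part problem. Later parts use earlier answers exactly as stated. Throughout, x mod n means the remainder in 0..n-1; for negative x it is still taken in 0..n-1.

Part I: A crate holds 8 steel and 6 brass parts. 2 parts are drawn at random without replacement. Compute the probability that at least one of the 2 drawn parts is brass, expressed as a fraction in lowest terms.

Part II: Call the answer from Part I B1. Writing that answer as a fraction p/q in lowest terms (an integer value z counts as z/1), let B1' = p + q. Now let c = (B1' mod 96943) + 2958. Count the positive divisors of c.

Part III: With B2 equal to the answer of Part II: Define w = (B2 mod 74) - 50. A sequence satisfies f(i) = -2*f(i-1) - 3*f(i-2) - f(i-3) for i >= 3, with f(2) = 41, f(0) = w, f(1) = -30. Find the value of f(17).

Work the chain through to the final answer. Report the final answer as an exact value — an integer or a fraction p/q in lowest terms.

Part I: total draws C(14,2) = 91; complement C(8,2) = 28; favorable 91 - 28 = 63; P = 9/13; answer 9/13
Part II: B1 = 9/13; threaded value p + q = 22; c = 2980; 2980 = 2^2 * 5 * 149; number of divisors = (2+1) * (1+1) * (1+1) = 12; answer 12
Part III: B2 = 12; w = -38; f(3) = -2*(41) - 3*(-30) - 1*(-38) = 46; iterating: f(3)=46, f(4)=-185, f(5)=191, f(6)=127, f(7)=-642, f(8)=712, f(9)=375, f(10)=-2244, f(11)=2651, f(12)=1055, f(13)=-7819, f(14)=9822, f(15)=2758, f(16)=-27163, f(17)=36230; answer 36230

36230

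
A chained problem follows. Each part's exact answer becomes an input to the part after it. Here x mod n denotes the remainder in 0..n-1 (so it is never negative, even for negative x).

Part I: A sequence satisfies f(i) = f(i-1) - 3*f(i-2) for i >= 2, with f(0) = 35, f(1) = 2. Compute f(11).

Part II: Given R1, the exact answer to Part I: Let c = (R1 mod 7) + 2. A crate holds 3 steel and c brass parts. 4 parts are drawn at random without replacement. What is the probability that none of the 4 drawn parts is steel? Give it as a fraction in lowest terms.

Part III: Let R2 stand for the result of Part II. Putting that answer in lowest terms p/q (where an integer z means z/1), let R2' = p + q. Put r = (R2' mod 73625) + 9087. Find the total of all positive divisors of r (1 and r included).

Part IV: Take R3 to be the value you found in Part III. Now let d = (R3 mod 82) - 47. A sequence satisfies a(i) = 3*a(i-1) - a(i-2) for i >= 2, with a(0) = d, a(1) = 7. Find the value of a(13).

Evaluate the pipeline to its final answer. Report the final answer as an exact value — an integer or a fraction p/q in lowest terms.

1545271

Part I: f(2) = 1*(2) - 3*(35) = -103; iterating: f(2)=-103, f(3)=-109, f(4)=200, f(5)=527, f(6)=-73, f(7)=-1654, f(8)=-1435, f(9)=3527, f(10)=7832, f(11)=-2749; answer -2749
Part II: R1 = -2749; c = 4; total draws C(7,4) = 35; favorable C(4,4) = 1; P = 1/35; answer 1/35
Part III: R2 = 1/35; threaded value p + q = 36; r = 9123; 9123 = 3 * 3041; sigma = (1 + 3) * (1 + 3041) = 4 * 3042 = 12168; answer 12168
Part IV: R3 = 12168; d = -15; a(2) = 3*(7) - 1*(-15) = 36; iterating: a(2)=36, a(3)=101, a(4)=267, a(5)=700, a(6)=1833, a(7)=4799, a(8)=12564, a(9)=32893, a(10)=86115, a(11)=225452, a(12)=590241, a(13)=1545271; answer 1545271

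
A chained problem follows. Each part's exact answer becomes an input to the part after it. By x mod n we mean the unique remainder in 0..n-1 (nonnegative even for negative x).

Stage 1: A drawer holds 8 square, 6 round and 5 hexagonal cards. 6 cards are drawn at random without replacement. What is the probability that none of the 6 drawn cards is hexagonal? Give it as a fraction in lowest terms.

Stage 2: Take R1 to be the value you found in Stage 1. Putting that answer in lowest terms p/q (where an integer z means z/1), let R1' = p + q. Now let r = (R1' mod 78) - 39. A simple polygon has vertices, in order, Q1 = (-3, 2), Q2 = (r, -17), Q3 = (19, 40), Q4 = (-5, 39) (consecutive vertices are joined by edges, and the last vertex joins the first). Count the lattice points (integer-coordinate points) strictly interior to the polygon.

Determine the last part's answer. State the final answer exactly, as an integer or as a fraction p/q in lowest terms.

Stage 1: total draws C(19,6) = 27132; favorable C(14,6) = 3003; P = 143/1292; answer 143/1292
Stage 2: R1 = 143/1292; threaded value p + q = 1435; r = -8; cross terms: (-3*-17 - -8*2)=67, (-8*40 - 19*-17)=3, (19*39 - -5*40)=941, (-5*2 - -3*39)=107; twice the area = |1118| = 1118; area = 559; boundary points = 1 + 3 + 1 + 1 = 6; strictly interior points = area - boundary/2 + 1 = 557; answer 557

557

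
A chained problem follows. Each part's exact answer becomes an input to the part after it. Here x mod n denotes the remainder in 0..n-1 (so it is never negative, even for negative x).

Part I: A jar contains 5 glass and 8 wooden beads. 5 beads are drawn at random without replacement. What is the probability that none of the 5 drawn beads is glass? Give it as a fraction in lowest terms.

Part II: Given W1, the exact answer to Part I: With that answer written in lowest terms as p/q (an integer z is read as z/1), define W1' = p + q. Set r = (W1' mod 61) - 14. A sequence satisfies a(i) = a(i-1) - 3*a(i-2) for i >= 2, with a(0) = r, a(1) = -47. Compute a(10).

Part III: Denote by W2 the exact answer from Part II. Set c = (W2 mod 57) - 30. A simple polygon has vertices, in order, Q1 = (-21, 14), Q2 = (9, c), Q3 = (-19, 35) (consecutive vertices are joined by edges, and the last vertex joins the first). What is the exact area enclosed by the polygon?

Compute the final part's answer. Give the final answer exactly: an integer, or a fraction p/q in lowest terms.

Part I: total draws C(13,5) = 1287; favorable C(8,5) = 56; P = 56/1287; answer 56/1287
Part II: W1 = 56/1287; threaded value p + q = 1343; r = -13; a(2) = 1*(-47) - 3*(-13) = -8; iterating: a(2)=-8, a(3)=133, a(4)=157, a(5)=-242, a(6)=-713, a(7)=13, a(8)=2152, a(9)=2113, a(10)=-4343; answer -4343
Part III: W2 = -4343; c = 16; cross terms: (-21*16 - 9*14)=-462, (9*35 - -19*16)=619, (-19*14 - -21*35)=469; twice the area = |626| = 626; area = 313; answer 313

313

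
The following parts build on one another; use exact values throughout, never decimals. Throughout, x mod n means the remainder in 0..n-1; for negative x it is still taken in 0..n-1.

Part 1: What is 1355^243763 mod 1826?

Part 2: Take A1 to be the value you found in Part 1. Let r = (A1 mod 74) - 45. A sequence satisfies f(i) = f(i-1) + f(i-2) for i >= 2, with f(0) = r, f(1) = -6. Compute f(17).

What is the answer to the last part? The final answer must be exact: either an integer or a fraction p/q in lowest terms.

2262

Part 1: squarings mod 1826: 1355^1=1355, 1355^2=895, 1355^4=1237, 1355^8=1807, 1355^16=361, 1355^32=675, 1355^64=951, 1355^128=531, 1355^256=757, 1355^512=1511, 1355^1024=621, 1355^2048=355, 1355^4096=31, 1355^8192=961, 1355^16384=1391, 1355^32768=1147, 1355^65536=889, 1355^131072=1489; 1355^243763 = 1355^1 * 1355^2 * 1355^16 * 1355^32 * 1355^2048 * 1355^4096 * 1355^8192 * 1355^32768 * 1355^65536 * 1355^131072 = 723 (mod 1826); answer 723
Part 2: A1 = 723; r = 12; f(2) = 1*(-6) + 1*(12) = 6; iterating: f(2)=6, f(3)=0, f(4)=6, f(5)=6, f(6)=12, f(7)=18, f(8)=30, f(9)=48, f(10)=78, f(11)=126, f(12)=204, f(13)=330, f(14)=534, f(15)=864, f(16)=1398, f(17)=2262; answer 2262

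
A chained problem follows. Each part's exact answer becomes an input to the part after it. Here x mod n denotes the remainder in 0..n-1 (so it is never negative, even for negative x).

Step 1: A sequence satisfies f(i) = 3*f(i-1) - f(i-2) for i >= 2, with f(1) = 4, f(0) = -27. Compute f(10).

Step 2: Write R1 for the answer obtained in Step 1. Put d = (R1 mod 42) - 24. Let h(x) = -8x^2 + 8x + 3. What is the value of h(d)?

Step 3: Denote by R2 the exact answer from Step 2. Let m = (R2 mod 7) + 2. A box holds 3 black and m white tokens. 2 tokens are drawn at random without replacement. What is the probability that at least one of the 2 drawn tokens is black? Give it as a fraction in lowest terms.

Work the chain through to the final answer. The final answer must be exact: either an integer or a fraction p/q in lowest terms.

9/14

Step 1: f(2) = 3*(4) - 1*(-27) = 39; iterating: f(2)=39, f(3)=113, f(4)=300, f(5)=787, f(6)=2061, f(7)=5396, f(8)=14127, f(9)=36985, f(10)=96828; answer 96828
Step 2: R1 = 96828; d = -6; -8*(-6)^2 + 8*(-6)^1 + 3 = (-288) + (-48) + (3) = -333; answer -333
Step 3: R2 = -333; m = 5; total draws C(8,2) = 28; complement C(5,2) = 10; favorable 28 - 10 = 18; P = 9/14; answer 9/14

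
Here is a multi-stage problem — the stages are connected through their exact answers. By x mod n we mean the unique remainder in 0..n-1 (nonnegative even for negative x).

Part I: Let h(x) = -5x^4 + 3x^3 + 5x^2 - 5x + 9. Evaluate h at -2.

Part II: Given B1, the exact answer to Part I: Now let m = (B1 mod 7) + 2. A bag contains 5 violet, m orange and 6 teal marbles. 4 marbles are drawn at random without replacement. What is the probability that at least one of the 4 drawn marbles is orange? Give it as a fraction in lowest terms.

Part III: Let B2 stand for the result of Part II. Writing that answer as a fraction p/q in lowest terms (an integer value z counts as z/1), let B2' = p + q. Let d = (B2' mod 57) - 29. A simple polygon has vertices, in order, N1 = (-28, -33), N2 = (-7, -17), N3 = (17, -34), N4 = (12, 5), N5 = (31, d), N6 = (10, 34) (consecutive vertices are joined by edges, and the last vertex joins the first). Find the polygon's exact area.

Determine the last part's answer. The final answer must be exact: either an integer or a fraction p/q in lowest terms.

Part I: -5*(-2)^4 + 3*(-2)^3 + 5*(-2)^2 - 5*(-2)^1 + 9 = (-80) + (-24) + (20) + (10) + (9) = -65; answer -65
Part II: B1 = -65; m = 7; total draws C(18,4) = 3060; complement C(11,4) = 330; favorable 3060 - 330 = 2730; P = 91/102; answer 91/102
Part III: B2 = 91/102; threaded value p + q = 193; d = -7; cross terms: (-28*-17 - -7*-33)=245, (-7*-34 - 17*-17)=527, (17*5 - 12*-34)=493, (12*-7 - 31*5)=-239, (31*34 - 10*-7)=1124, (10*-33 - -28*34)=622; twice the area = |2772| = 2772; area = 1386; answer 1386

1386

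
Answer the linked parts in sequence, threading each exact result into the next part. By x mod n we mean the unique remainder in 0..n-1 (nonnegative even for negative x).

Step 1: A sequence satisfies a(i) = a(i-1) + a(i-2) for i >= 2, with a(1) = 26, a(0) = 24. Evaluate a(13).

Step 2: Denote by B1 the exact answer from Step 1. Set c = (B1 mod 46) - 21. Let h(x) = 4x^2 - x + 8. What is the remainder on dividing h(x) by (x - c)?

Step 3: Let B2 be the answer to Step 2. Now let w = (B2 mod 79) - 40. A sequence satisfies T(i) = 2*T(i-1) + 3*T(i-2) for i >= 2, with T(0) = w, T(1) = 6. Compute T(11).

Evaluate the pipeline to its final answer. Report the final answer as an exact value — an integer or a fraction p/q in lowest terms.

Step 1: a(2) = 1*(26) + 1*(24) = 50; iterating: a(2)=50, a(3)=76, a(4)=126, a(5)=202, a(6)=328, a(7)=530, a(8)=858, a(9)=1388, a(10)=2246, a(11)=3634, a(12)=5880, a(13)=9514; answer 9514
Step 2: B1 = 9514; c = 17; remainder = value at the root: 4*(17)^2 - 1*(17)^1 + 8 = (1156) + (-17) + (8) = 1147; answer 1147
Step 3: B2 = 1147; w = 1; T(2) = 2*(6) + 3*(1) = 15; iterating: T(2)=15, T(3)=48, T(4)=141, T(5)=426, T(6)=1275, T(7)=3828, T(8)=11481, T(9)=34446, T(10)=103335, T(11)=310008; answer 310008

310008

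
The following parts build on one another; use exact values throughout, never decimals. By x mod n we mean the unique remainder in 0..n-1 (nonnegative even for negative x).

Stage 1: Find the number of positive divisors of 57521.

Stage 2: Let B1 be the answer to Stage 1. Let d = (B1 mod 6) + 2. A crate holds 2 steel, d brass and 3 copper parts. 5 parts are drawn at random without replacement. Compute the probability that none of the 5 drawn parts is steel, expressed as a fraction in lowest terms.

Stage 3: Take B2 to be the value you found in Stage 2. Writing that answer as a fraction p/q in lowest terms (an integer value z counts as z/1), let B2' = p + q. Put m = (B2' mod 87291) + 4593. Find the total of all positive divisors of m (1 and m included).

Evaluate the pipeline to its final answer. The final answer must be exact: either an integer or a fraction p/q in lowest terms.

4896

Stage 1: 57521 = 97 * 593; number of divisors = (1+1) * (1+1) = 4; answer 4
Stage 2: B1 = 4; d = 6; total draws C(11,5) = 462; favorable C(9,5) = 126; P = 3/11; answer 3/11
Stage 3: B2 = 3/11; threaded value p + q = 14; m = 4607; 4607 = 17 * 271; sigma = (1 + 17) * (1 + 271) = 18 * 272 = 4896; answer 4896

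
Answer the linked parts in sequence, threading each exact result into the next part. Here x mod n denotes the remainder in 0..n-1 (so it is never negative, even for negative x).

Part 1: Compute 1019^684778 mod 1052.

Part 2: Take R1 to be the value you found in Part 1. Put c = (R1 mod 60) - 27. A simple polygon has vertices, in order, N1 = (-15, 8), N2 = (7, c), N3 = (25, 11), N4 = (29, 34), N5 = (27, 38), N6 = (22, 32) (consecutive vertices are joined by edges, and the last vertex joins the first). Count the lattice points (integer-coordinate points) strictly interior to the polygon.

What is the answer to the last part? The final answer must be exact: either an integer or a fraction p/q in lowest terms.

747

Part 1: squarings mod 1052: 1019^1=1019, 1019^2=37, 1019^4=317, 1019^8=549, 1019^16=529, 1019^32=9, 1019^64=81, 1019^128=249, 1019^256=985, 1019^512=281, 1019^1024=61, 1019^2048=565, 1019^4096=469, 1019^8192=93, 1019^16384=233, 1019^32768=637, 1019^65536=749, 1019^131072=285, 1019^262144=221, 1019^524288=449; 1019^684778 = 1019^2 * 1019^8 * 1019^32 * 1019^64 * 1019^128 * 1019^512 * 1019^4096 * 1019^8192 * 1019^16384 * 1019^131072 * 1019^524288 = 1045 (mod 1052); answer 1045
Part 2: R1 = 1045; c = -2; cross terms: (-15*-2 - 7*8)=-26, (7*11 - 25*-2)=127, (25*34 - 29*11)=531, (29*38 - 27*34)=184, (27*32 - 22*38)=28, (22*8 - -15*32)=656; twice the area = |1500| = 1500; area = 750; boundary points = 2 + 1 + 1 + 2 + 1 + 1 = 8; strictly interior points = area - boundary/2 + 1 = 747; answer 747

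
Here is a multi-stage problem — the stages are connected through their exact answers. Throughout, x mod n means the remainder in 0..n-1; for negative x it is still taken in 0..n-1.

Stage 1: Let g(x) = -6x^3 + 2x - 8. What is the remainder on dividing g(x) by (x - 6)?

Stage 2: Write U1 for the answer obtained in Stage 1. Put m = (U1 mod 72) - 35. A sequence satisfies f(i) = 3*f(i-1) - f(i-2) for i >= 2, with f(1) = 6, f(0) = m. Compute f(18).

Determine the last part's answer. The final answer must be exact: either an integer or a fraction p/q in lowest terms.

266371609

Stage 1: remainder = value at the root: -6*(6)^3 + 2*(6)^1 - 8 = (-1296) + (12) + (-8) = -1292; answer -1292
Stage 2: U1 = -1292; m = -31; f(2) = 3*(6) - 1*(-31) = 49; iterating: f(2)=49, f(3)=141, f(4)=374, f(5)=981, f(6)=2569, f(7)=6726, f(8)=17609, f(9)=46101, f(10)=120694, f(11)=315981, f(12)=827249, f(13)=2165766, f(14)=5670049, f(15)=14844381, f(16)=38863094, f(17)=101744901, f(18)=266371609; answer 266371609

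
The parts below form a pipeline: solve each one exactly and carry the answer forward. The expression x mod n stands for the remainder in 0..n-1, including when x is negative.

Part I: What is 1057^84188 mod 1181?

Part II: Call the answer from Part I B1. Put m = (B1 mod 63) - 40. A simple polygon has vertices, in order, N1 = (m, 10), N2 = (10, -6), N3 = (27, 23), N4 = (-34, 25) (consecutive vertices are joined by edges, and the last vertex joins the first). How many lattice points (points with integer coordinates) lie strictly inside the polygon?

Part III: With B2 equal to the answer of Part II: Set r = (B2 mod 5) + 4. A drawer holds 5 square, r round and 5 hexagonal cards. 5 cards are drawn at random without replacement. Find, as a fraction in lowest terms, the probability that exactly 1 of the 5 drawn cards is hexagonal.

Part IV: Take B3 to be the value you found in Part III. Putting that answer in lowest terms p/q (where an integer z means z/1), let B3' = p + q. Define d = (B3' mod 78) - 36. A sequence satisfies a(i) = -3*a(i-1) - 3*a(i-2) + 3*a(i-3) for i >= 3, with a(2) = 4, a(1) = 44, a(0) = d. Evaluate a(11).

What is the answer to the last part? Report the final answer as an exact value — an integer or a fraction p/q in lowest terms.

Part I: squarings mod 1181: 1057^1=1057, 1057^2=23, 1057^4=529, 1057^8=1125, 1057^16=774, 1057^32=309, 1057^64=1001, 1057^128=513, 1057^256=987, 1057^512=1025, 1057^1024=716, 1057^2048=102, 1057^4096=956, 1057^8192=1023, 1057^16384=163, 1057^32768=587, 1057^65536=898; 1057^84188 = 1057^4 * 1057^8 * 1057^16 * 1057^64 * 1057^128 * 1057^2048 * 1057^16384 * 1057^65536 = 1122 (mod 1181); answer 1122
Part II: B1 = 1122; m = 11; cross terms: (11*-6 - 10*10)=-166, (10*23 - 27*-6)=392, (27*25 - -34*23)=1457, (-34*10 - 11*25)=-615; twice the area = |1068| = 1068; area = 534; boundary points = 1 + 1 + 1 + 15 = 18; strictly interior points = area - boundary/2 + 1 = 526; answer 526
Part III: B2 = 526; r = 5; total draws C(15,5) = 3003; favorable C(5,1)*C(10,4) = 1050; P = 50/143; answer 50/143
Part IV: B3 = 50/143; threaded value p + q = 193; d = 1; a(3) = -3*(4) - 3*(44) + 3*(1) = -141; iterating: a(3)=-141, a(4)=543, a(5)=-1194, a(6)=1530, a(7)=621, a(8)=-10035, a(9)=32832, a(10)=-66528, a(11)=70983; answer 70983

70983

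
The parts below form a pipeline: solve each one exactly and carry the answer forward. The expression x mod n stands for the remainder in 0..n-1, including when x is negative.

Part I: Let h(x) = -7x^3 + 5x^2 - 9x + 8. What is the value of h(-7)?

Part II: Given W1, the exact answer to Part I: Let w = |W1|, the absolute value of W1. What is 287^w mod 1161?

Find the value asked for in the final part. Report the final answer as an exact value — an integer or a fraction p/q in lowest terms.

872

Part I: -7*(-7)^3 + 5*(-7)^2 - 9*(-7)^1 + 8 = (2401) + (245) + (63) + (8) = 2717; answer 2717
Part II: W1 = 2717; w = 2717; squarings mod 1161: 287^1=287, 287^2=1099, 287^4=361, 287^8=289, 287^16=1090, 287^32=397, 287^64=874, 287^128=1099, 287^256=361, 287^512=289, 287^1024=1090, 287^2048=397; 287^2717 = 287^1 * 287^4 * 287^8 * 287^16 * 287^128 * 287^512 * 287^2048 = 872 (mod 1161); answer 872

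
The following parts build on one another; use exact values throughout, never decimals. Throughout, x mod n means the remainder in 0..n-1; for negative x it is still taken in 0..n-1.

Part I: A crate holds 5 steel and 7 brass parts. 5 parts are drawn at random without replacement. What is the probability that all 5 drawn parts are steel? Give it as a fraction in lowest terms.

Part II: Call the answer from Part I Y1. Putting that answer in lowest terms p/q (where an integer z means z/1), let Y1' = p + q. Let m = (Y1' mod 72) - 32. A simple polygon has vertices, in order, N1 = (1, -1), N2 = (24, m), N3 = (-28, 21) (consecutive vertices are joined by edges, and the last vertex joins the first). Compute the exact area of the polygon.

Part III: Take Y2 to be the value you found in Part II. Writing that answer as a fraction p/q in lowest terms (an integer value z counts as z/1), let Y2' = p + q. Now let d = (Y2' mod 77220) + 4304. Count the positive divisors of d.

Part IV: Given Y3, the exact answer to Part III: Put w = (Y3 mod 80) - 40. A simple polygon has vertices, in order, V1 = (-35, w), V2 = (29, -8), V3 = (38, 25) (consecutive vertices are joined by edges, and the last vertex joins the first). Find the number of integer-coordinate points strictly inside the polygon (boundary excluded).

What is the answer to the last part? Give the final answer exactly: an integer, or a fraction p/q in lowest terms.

Part I: total draws C(12,5) = 792; favorable C(5,5) = 1; P = 1/792; answer 1/792
Part II: Y1 = 1/792; threaded value p + q = 793; m = -31; cross terms: (1*-31 - 24*-1)=-7, (24*21 - -28*-31)=-364, (-28*-1 - 1*21)=7; twice the area = |-364| = 364; area = 182; answer 182
Part III: Y2 = 182; threaded value p + q = 183; d = 4487; 4487 = 7 * 641; number of divisors = (1+1) * (1+1) = 4; answer 4
Part IV: Y3 = 4; w = -36; cross terms: (-35*-8 - 29*-36)=1324, (29*25 - 38*-8)=1029, (38*-36 - -35*25)=-493; twice the area = |1860| = 1860; area = 930; boundary points = 4 + 3 + 1 = 8; strictly interior points = area - boundary/2 + 1 = 927; answer 927

927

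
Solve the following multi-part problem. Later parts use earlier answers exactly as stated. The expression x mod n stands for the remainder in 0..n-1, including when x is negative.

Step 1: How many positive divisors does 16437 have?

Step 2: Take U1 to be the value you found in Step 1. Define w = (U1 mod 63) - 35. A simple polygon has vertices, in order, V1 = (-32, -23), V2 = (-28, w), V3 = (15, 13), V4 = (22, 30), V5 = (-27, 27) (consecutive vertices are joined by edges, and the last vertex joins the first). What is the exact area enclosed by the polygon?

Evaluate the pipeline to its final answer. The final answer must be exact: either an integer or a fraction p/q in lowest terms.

Step 1: 16437 = 3 * 5479; number of divisors = (1+1) * (1+1) = 4; answer 4
Step 2: U1 = 4; w = -31; cross terms: (-32*-31 - -28*-23)=348, (-28*13 - 15*-31)=101, (15*30 - 22*13)=164, (22*27 - -27*30)=1404, (-27*-23 - -32*27)=1485; twice the area = |3502| = 3502; area = 1751; answer 1751

1751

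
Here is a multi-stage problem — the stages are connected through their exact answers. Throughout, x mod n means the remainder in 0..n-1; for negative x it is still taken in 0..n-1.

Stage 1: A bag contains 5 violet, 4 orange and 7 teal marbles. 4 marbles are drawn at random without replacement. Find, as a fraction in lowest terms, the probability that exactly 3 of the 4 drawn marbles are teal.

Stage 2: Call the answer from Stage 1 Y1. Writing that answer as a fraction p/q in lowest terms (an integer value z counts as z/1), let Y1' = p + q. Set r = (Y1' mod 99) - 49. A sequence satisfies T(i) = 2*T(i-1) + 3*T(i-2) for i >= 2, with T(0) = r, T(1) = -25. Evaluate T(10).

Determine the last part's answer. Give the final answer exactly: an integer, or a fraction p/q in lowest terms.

Stage 1: total draws C(16,4) = 1820; favorable C(7,3)*C(9,1) = 315; P = 9/52; answer 9/52
Stage 2: Y1 = 9/52; threaded value p + q = 61; r = 12; T(2) = 2*(-25) + 3*(12) = -14; iterating: T(2)=-14, T(3)=-103, T(4)=-248, T(5)=-805, T(6)=-2354, T(7)=-7123, T(8)=-21308, T(9)=-63985, T(10)=-191894; answer -191894

-191894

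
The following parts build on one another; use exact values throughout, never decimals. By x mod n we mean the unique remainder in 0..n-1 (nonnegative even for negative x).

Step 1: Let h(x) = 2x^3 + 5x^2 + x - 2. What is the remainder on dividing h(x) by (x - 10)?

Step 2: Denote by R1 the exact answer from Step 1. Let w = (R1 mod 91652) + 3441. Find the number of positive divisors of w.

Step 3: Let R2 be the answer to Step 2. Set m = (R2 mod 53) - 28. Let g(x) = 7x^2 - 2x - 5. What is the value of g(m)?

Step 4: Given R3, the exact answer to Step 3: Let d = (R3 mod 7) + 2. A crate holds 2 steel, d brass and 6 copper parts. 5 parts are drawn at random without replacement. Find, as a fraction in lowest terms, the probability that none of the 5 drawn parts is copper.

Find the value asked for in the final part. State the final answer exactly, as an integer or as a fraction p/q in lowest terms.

Step 1: remainder = value at the root: 2*(10)^3 + 5*(10)^2 + 1*(10)^1 - 2 = (2000) + (500) + (10) + (-2) = 2508; answer 2508
Step 2: R1 = 2508; w = 5949; 5949 = 3^2 * 661; number of divisors = (2+1) * (1+1) = 6; answer 6
Step 3: R2 = 6; m = -22; 7*(-22)^2 - 2*(-22)^1 - 5 = (3388) + (44) + (-5) = 3427; answer 3427
Step 4: R3 = 3427; d = 6; total draws C(14,5) = 2002; favorable C(8,5) = 56; P = 4/143; answer 4/143

4/143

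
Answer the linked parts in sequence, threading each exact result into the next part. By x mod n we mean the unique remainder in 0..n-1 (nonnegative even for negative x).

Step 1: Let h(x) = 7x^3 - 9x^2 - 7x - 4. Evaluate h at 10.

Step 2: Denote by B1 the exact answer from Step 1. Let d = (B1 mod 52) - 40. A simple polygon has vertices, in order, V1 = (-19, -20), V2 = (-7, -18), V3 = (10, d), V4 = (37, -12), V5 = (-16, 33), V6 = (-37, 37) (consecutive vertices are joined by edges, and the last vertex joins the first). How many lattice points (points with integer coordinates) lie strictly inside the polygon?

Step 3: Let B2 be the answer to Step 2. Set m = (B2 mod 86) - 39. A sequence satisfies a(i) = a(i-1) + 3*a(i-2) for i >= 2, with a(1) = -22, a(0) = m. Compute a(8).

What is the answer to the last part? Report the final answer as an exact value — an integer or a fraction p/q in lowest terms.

Step 1: 7*(10)^3 - 9*(10)^2 - 7*(10)^1 - 4 = (7000) + (-900) + (-70) + (-4) = 6026; answer 6026
Step 2: B1 = 6026; d = 6; cross terms: (-19*-18 - -7*-20)=202, (-7*6 - 10*-18)=138, (10*-12 - 37*6)=-342, (37*33 - -16*-12)=1029, (-16*37 - -37*33)=629, (-37*-20 - -19*37)=1443; twice the area = |3099| = 3099; area = 3099/2; boundary points = 2 + 1 + 9 + 1 + 1 + 3 = 17; strictly interior points = area - boundary/2 + 1 = 1542; answer 1542
Step 3: B2 = 1542; m = 41; a(2) = 1*(-22) + 3*(41) = 101; iterating: a(2)=101, a(3)=35, a(4)=338, a(5)=443, a(6)=1457, a(7)=2786, a(8)=7157; answer 7157

7157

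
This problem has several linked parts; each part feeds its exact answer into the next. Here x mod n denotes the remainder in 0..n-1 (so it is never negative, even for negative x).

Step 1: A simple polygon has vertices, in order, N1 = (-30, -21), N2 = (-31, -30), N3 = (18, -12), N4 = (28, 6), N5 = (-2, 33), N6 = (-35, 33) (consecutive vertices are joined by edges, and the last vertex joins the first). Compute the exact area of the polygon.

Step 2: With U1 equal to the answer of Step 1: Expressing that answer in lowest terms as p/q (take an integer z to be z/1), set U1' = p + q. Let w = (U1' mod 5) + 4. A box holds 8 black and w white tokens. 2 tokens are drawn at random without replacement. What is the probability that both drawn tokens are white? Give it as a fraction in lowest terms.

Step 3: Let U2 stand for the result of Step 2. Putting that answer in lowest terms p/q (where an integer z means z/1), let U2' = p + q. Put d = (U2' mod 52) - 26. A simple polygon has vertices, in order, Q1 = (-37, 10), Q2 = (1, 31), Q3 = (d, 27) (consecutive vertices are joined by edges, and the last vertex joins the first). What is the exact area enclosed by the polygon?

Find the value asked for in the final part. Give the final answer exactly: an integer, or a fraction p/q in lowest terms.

Step 1: cross terms: (-30*-30 - -31*-21)=249, (-31*-12 - 18*-30)=912, (18*6 - 28*-12)=444, (28*33 - -2*6)=936, (-2*33 - -35*33)=1089, (-35*-21 - -30*33)=1725; twice the area = |5355| = 5355; area = 5355/2; answer 5355/2
Step 2: U1 = 5355/2; threaded value p + q = 5357; w = 6; total draws C(14,2) = 91; favorable C(6,2) = 15; P = 15/91; answer 15/91
Step 3: U2 = 15/91; threaded value p + q = 106; d = -24; cross terms: (-37*31 - 1*10)=-1157, (1*27 - -24*31)=771, (-24*10 - -37*27)=759; twice the area = |373| = 373; area = 373/2; answer 373/2

373/2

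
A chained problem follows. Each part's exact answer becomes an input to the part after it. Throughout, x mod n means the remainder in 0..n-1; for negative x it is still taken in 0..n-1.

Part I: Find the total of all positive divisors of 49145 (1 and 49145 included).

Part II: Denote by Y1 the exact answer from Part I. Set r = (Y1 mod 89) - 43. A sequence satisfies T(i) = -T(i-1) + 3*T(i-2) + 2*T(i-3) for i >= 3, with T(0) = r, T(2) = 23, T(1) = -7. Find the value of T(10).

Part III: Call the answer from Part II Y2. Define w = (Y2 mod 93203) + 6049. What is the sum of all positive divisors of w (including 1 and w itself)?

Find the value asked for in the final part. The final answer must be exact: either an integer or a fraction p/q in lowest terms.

Part I: 49145 = 5 * 9829; sigma = (1 + 5) * (1 + 9829) = 6 * 9830 = 58980; answer 58980
Part II: Y1 = 58980; r = 19; T(3) = -1*(23) + 3*(-7) + 2*(19) = -6; iterating: T(3)=-6, T(4)=61, T(5)=-33, T(6)=204, T(7)=-181, T(8)=727, T(9)=-862, T(10)=2681; answer 2681
Part III: Y2 = 2681; w = 8730; 8730 = 2 * 3^2 * 5 * 97; sigma = (1 + 2) * (1 + 3 + 9) * (1 + 5) * (1 + 97) = 3 * 13 * 6 * 98 = 22932; answer 22932

22932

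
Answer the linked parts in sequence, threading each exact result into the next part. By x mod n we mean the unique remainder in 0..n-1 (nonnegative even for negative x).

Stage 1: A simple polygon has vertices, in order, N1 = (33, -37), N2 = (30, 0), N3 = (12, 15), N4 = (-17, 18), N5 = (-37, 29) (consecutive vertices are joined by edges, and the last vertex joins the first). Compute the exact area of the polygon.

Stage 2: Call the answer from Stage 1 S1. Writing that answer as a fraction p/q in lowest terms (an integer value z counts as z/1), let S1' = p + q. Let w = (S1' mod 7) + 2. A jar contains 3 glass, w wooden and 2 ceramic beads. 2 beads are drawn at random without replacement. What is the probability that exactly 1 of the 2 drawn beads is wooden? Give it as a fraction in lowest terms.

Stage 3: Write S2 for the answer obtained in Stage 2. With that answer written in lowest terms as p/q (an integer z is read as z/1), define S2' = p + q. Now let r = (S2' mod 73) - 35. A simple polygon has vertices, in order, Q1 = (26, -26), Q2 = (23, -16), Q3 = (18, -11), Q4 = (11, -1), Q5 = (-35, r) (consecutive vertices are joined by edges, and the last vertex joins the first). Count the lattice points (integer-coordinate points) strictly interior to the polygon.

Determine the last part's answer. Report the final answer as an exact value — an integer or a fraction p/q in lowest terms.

Stage 1: cross terms: (33*0 - 30*-37)=1110, (30*15 - 12*0)=450, (12*18 - -17*15)=471, (-17*29 - -37*18)=173, (-37*-37 - 33*29)=412; twice the area = |2616| = 2616; area = 1308; answer 1308
Stage 2: S1 = 1308; threaded value p + q = 1309; w = 2; total draws C(7,2) = 21; favorable C(2,1)*C(5,1) = 10; P = 10/21; answer 10/21
Stage 3: S2 = 10/21; threaded value p + q = 31; r = -4; cross terms: (26*-16 - 23*-26)=182, (23*-11 - 18*-16)=35, (18*-1 - 11*-11)=103, (11*-4 - -35*-1)=-79, (-35*-26 - 26*-4)=1014; twice the area = |1255| = 1255; area = 1255/2; boundary points = 1 + 5 + 1 + 1 + 1 = 9; strictly interior points = area - boundary/2 + 1 = 624; answer 624

624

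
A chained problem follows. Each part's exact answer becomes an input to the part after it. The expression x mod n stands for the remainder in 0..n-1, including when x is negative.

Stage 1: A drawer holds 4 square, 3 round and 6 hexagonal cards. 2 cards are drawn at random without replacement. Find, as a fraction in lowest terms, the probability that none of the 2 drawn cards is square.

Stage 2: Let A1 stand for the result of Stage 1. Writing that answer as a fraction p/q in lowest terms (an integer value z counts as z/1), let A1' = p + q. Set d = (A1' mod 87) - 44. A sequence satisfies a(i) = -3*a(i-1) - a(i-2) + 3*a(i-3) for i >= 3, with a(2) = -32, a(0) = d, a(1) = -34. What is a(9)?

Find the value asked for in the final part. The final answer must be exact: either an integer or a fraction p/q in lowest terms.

Stage 1: total draws C(13,2) = 78; favorable C(9,2) = 36; P = 6/13; answer 6/13
Stage 2: A1 = 6/13; threaded value p + q = 19; d = -25; a(3) = -3*(-32) - 1*(-34) + 3*(-25) = 55; iterating: a(3)=55, a(4)=-235, a(5)=554, a(6)=-1262, a(7)=2527, a(8)=-4657, a(9)=7658; answer 7658

7658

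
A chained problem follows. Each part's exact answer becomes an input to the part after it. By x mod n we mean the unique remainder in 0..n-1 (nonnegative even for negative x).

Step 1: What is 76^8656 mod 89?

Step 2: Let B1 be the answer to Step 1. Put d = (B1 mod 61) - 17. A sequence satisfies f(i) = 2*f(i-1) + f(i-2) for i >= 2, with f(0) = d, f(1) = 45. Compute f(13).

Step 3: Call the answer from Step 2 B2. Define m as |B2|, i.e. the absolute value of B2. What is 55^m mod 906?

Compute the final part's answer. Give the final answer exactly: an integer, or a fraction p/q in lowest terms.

19

Step 1: squarings mod 89: 76^1=76, 76^2=80, 76^4=81, 76^8=64, 76^16=2, 76^32=4, 76^64=16, 76^128=78, 76^256=32, 76^512=45, 76^1024=67, 76^2048=39, 76^4096=8, 76^8192=64; 76^8656 = 76^16 * 76^64 * 76^128 * 76^256 * 76^8192 = 4 (mod 89); answer 4
Step 2: B1 = 4; d = -13; f(2) = 2*(45) + 1*(-13) = 77; iterating: f(2)=77, f(3)=199, f(4)=475, f(5)=1149, f(6)=2773, f(7)=6695, f(8)=16163, f(9)=39021, f(10)=94205, f(11)=227431, f(12)=549067, f(13)=1325565; answer 1325565
Step 3: B2 = 1325565; m = 1325565; squarings mod 906: 55^1=55, 55^2=307, 55^4=25, 55^8=625, 55^16=139, 55^32=295, 55^64=49, 55^128=589, 55^256=829, 55^512=493, 55^1024=241, 55^2048=97, 55^4096=349, 55^8192=397, 55^16384=871, 55^32768=319, 55^65536=289, 55^131072=169, 55^262144=475, 55^524288=31, 55^1048576=55; 55^1325565 = 55^1 * 55^4 * 55^8 * 55^16 * 55^32 * 55^64 * 55^128 * 55^256 * 55^2048 * 55^4096 * 55^8192 * 55^262144 * 55^1048576 = 19 (mod 906); answer 19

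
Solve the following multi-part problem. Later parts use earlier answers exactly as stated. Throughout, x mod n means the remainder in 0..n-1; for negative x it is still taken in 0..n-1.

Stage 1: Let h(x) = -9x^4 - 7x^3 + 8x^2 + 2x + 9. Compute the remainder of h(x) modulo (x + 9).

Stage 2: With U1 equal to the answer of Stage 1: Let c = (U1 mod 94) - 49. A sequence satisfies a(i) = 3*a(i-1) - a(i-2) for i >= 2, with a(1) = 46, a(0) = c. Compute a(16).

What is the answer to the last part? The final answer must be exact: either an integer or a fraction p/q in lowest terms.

70248774

Stage 1: remainder = value at the root: -9*(-9)^4 - 7*(-9)^3 + 8*(-9)^2 + 2*(-9)^1 + 9 = (-59049) + (5103) + (648) + (-18) + (9) = -53307; answer -53307
Stage 2: U1 = -53307; c = 36; a(2) = 3*(46) - 1*(36) = 102; iterating: a(2)=102, a(3)=260, a(4)=678, a(5)=1774, a(6)=4644, a(7)=12158, a(8)=31830, a(9)=83332, a(10)=218166, a(11)=571166, a(12)=1495332, a(13)=3914830, a(14)=10249158, a(15)=26832644, a(16)=70248774; answer 70248774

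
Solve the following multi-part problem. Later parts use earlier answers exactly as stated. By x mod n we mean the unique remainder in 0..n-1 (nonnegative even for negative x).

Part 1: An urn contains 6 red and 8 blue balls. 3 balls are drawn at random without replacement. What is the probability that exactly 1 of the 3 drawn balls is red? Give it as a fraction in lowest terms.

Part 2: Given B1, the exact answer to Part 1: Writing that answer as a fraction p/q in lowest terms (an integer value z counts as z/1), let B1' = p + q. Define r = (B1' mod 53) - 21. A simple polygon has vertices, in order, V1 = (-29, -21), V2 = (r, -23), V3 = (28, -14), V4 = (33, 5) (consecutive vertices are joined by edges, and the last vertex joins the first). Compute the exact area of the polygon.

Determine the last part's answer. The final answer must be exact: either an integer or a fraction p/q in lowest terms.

1351/2

Part 1: total draws C(14,3) = 364; favorable C(6,1)*C(8,2) = 168; P = 6/13; answer 6/13
Part 2: B1 = 6/13; threaded value p + q = 19; r = -2; cross terms: (-29*-23 - -2*-21)=625, (-2*-14 - 28*-23)=672, (28*5 - 33*-14)=602, (33*-21 - -29*5)=-548; twice the area = |1351| = 1351; area = 1351/2; answer 1351/2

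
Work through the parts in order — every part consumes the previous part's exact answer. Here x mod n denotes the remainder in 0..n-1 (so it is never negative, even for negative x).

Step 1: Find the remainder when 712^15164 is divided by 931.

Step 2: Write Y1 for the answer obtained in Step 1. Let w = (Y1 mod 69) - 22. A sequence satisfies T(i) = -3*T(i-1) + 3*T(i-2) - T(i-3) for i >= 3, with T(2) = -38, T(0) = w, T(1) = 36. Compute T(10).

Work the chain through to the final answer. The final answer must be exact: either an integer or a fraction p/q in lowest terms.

Step 1: squarings mod 931: 712^1=712, 712^2=480, 712^4=443, 712^8=739, 712^16=555, 712^32=795, 712^64=807, 712^128=480, 712^256=443, 712^512=739, 712^1024=555, 712^2048=795, 712^4096=807, 712^8192=480; 712^15164 = 712^4 * 712^8 * 712^16 * 712^32 * 712^256 * 712^512 * 712^2048 * 712^4096 * 712^8192 = 872 (mod 931); answer 872
Step 2: Y1 = 872; w = 22; T(3) = -3*(-38) + 3*(36) - 1*(22) = 200; iterating: T(3)=200, T(4)=-750, T(5)=2888, T(6)=-11114, T(7)=42756, T(8)=-164498, T(9)=632876, T(10)=-2434878; answer -2434878

-2434878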